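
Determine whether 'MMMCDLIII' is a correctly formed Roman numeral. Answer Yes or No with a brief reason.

'MMMCDLIII': Check the rules: uses only the symbols I, V, X, L, C, D, M; no symbol is repeated more than three times in a row; V, L and D each appear at most once; the only place a smaller symbol precedes a larger one is the allowed subtractive pair CD, the symbol right after such a pair (if any) is smaller than the pair's first symbol, and otherwise the values never increase from left to right. Value: M (1000) + M (1000) + M (1000) + CD (400) + L (50) + I (1) + I (1) + I (1) = 3453. So it is a valid standard Roman numeral.

Yes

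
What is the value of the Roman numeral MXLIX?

MXLIX: M=1000, XL=40, IX=9
1000 + 40 + 9 = 1049

1049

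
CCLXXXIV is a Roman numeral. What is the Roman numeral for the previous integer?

CCLXXXIV = 284; previous is 283

CCLXXXIII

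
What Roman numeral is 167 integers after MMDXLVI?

MMDXLVI = 2546
2546 + 167 = 2713

MMDCCXIII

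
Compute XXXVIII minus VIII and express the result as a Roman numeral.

XXXVIII = 38
VIII = 8
38 - 8 = 30

XXX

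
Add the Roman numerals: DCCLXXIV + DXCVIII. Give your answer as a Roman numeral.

DCCLXXIV = 774
DXCVIII = 598
774 + 598 = 1372

MCCCLXXII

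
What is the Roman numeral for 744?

Convert 744 to Roman numerals:
  744 contains 1×500 (D)
  244 contains 2×100 (CC)
  44 contains 1×40 (XL)
  4 contains 1×4 (IV)

DCCXLIV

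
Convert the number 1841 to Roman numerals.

Convert 1841 to Roman numerals:
  1841 contains 1×1000 (M)
  841 contains 1×500 (D)
  341 contains 3×100 (CCC)
  41 contains 1×40 (XL)
  1 contains 1×1 (I)

MDCCCXLI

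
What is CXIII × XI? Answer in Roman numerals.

CXIII = 113
XI = 11
113 × 11 = 1243

MCCXLIII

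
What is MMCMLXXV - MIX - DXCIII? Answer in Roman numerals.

MMCMLXXV = 2975, MIX = 1009, DXCIII = 593
2975 - 1009 = 1966
1966 - 593 = 1373

MCCCLXXIII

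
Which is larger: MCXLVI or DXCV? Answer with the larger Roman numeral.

MCXLVI = 1146
DXCV = 595
1146 is larger

MCXLVI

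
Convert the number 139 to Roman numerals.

Convert 139 to Roman numerals:
  139 contains 1×100 (C)
  39 contains 3×10 (XXX)
  9 contains 1×9 (IX)

CXXXIX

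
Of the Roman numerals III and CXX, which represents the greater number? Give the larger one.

III = 3
CXX = 120
120 is larger

CXX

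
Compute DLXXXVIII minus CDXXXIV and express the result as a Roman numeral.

DLXXXVIII = 588
CDXXXIV = 434
588 - 434 = 154

CLIV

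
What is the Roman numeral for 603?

Convert 603 to Roman numerals:
  603 contains 1×500 (D)
  103 contains 1×100 (C)
  3 contains 3×1 (III)

DCIII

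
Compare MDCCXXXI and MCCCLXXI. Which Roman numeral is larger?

MDCCXXXI = 1731
MCCCLXXI = 1371
1731 is larger

MDCCXXXI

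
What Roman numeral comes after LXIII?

LXIII = 63, so the next integer is 63 + 1 = 64

LXIV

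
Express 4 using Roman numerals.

Convert 4 to Roman numerals:
  4 contains 1×4 (IV)

IV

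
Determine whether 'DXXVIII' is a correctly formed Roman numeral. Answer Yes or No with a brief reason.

'DXXVIII': Check the rules: uses only the symbols I, V, X, L, C, D, M; no symbol is repeated more than three times in a row; V, L and D each appear at most once; no smaller symbol precedes a larger one (values never increase from left to right). Value: D (500) + X (10) + X (10) + V (5) + I (1) + I (1) + I (1) = 528. So it is a valid standard Roman numeral.

Yes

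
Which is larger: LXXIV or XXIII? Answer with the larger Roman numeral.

LXXIV = 74
XXIII = 23
74 is larger

LXXIV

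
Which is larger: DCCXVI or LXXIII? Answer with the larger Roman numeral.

DCCXVI = 716
LXXIII = 73
716 is larger

DCCXVI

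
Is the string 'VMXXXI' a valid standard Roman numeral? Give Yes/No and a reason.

'VMXXXI': Invalid subtractive combination: VM

No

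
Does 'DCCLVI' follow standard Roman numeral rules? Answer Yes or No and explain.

'DCCLVI': Check the rules: uses only the symbols I, V, X, L, C, D, M; no symbol is repeated more than three times in a row; V, L and D each appear at most once; no smaller symbol precedes a larger one (values never increase from left to right). Value: D (500) + C (100) + C (100) + L (50) + V (5) + I (1) = 756. So it is a valid standard Roman numeral.

Yes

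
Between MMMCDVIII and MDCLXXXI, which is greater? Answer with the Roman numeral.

MMMCDVIII = 3408
MDCLXXXI = 1681
3408 is larger

MMMCDVIII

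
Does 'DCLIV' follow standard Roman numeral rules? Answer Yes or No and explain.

'DCLIV': Check the rules: uses only the symbols I, V, X, L, C, D, M; no symbol is repeated more than three times in a row; V, L and D each appear at most once; the only place a smaller symbol precedes a larger one is the allowed subtractive pair IV, the symbol right after such a pair (if any) is smaller than the pair's first symbol, and otherwise the values never increase from left to right. Value: D (500) + C (100) + L (50) + IV (4) = 654. So it is a valid standard Roman numeral.

Yes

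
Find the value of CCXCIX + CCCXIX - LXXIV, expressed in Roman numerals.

CCXCIX = 299, CCCXIX = 319, LXXIV = 74
299 + 319 = 618
618 - 74 = 544

DXLIV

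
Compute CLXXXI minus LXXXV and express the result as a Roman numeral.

CLXXXI = 181
LXXXV = 85
181 - 85 = 96

XCVI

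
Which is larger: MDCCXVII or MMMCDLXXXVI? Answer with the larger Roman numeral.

MDCCXVII = 1717
MMMCDLXXXVI = 3486
3486 is larger

MMMCDLXXXVI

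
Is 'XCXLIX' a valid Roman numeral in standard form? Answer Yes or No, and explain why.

'XCXLIX': X (position 1) comes before the larger symbol L (position 4) without being directly in front of it as a subtractive pair; apart from IV, IX, XL, XC, CD and CM, symbols must go from largest to smallest

No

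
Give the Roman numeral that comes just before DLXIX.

DLXIX = 569; previous is 568

DLXVIII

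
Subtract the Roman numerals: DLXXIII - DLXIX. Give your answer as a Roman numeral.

DLXXIII = 573
DLXIX = 569
573 - 569 = 4

IV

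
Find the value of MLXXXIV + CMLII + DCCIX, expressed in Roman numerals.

MLXXXIV = 1084, CMLII = 952, DCCIX = 709
1084 + 952 = 2036
2036 + 709 = 2745

MMDCCXLV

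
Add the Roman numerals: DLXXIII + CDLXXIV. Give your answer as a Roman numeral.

DLXXIII = 573
CDLXXIV = 474
573 + 474 = 1047

MXLVII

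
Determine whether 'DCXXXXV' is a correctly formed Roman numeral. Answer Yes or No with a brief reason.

'DCXXXXV': More than 3 consecutive X's

No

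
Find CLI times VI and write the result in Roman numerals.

CLI = 151
VI = 6
151 × 6 = 906

CMVI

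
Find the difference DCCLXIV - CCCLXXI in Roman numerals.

DCCLXIV = 764
CCCLXXI = 371
764 - 371 = 393

CCCXCIII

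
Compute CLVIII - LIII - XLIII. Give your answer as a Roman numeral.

CLVIII = 158, LIII = 53, XLIII = 43
158 - 53 = 105
105 - 43 = 62

LXII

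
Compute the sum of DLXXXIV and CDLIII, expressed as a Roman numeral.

DLXXXIV = 584
CDLIII = 453
584 + 453 = 1037

MXXXVII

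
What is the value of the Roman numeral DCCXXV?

DCCXXV: D=500, C=100, C=100, X=10, X=10, V=5
500 + 100 + 100 + 10 + 10 + 5 = 725

725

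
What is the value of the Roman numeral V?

V: V=5

5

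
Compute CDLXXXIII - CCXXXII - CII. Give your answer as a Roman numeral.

CDLXXXIII = 483, CCXXXII = 232, CII = 102
483 - 232 = 251
251 - 102 = 149

CXLIX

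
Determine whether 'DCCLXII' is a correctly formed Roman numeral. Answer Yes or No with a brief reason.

'DCCLXII': Check the rules: uses only the symbols I, V, X, L, C, D, M; no symbol is repeated more than three times in a row; V, L and D each appear at most once; no smaller symbol precedes a larger one (values never increase from left to right). Value: D (500) + C (100) + C (100) + L (50) + X (10) + I (1) + I (1) = 762. So it is a valid standard Roman numeral.

Yes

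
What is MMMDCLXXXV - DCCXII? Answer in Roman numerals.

MMMDCLXXXV = 3685
DCCXII = 712
3685 - 712 = 2973

MMCMLXXIII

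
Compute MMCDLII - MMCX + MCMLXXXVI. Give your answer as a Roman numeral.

MMCDLII = 2452, MMCX = 2110, MCMLXXXVI = 1986
2452 - 2110 = 342
342 + 1986 = 2328

MMCCCXXVIII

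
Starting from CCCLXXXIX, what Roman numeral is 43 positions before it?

CCCLXXXIX = 389
389 - 43 = 346

CCCXLVI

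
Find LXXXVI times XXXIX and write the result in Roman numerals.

LXXXVI = 86
XXXIX = 39
86 × 39 = 3354

MMMCCCLIV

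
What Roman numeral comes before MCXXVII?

MCXXVII = 1127; previous is 1126

MCXXVI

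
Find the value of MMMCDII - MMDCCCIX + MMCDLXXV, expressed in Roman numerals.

MMMCDII = 3402, MMDCCCIX = 2809, MMCDLXXV = 2475
3402 - 2809 = 593
593 + 2475 = 3068

MMMLXVIII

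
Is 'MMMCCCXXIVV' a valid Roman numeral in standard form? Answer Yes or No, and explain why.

'MMMCCCXXIVV': V should not appear more than once

No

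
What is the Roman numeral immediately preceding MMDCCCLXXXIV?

MMDCCCLXXXIV = 2884; previous is 2883

MMDCCCLXXXIII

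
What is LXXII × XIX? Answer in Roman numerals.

LXXII = 72
XIX = 19
72 × 19 = 1368

MCCCLXVIII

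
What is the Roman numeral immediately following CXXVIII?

CXXVIII = 128, so the next integer is 128 + 1 = 129

CXXIX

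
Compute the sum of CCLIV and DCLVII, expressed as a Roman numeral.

CCLIV = 254
DCLVII = 657
254 + 657 = 911

CMXI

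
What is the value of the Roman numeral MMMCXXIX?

MMMCXXIX: M=1000, M=1000, M=1000, C=100, X=10, X=10, IX=9
1000 + 1000 + 1000 + 100 + 10 + 10 + 9 = 3129

3129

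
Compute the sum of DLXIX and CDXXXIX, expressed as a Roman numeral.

DLXIX = 569
CDXXXIX = 439
569 + 439 = 1008

MVIII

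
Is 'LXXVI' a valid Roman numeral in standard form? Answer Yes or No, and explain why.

'LXXVI': Check the rules: uses only the symbols I, V, X, L, C, D, M; no symbol is repeated more than three times in a row; V, L and D each appear at most once; no smaller symbol precedes a larger one (values never increase from left to right). Value: L (50) + X (10) + X (10) + V (5) + I (1) = 76. So it is a valid standard Roman numeral.

Yes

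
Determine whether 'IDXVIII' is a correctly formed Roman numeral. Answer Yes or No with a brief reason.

'IDXVIII': Invalid subtractive combination: ID

No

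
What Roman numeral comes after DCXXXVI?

DCXXXVI = 636, so the next integer is 636 + 1 = 637

DCXXXVII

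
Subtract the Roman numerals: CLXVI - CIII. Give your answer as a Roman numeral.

CLXVI = 166
CIII = 103
166 - 103 = 63

LXIII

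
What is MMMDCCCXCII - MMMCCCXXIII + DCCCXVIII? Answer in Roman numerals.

MMMDCCCXCII = 3892, MMMCCCXXIII = 3323, DCCCXVIII = 818
3892 - 3323 = 569
569 + 818 = 1387

MCCCLXXXVII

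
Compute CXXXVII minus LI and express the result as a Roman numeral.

CXXXVII = 137
LI = 51
137 - 51 = 86

LXXXVI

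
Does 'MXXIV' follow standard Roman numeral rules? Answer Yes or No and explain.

'MXXIV': Check the rules: uses only the symbols I, V, X, L, C, D, M; no symbol is repeated more than three times in a row; V, L and D each appear at most once; the only place a smaller symbol precedes a larger one is the allowed subtractive pair IV, the symbol right after such a pair (if any) is smaller than the pair's first symbol, and otherwise the values never increase from left to right. Value: M (1000) + X (10) + X (10) + IV (4) = 1024. So it is a valid standard Roman numeral.

Yes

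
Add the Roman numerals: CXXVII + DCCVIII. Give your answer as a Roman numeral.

CXXVII = 127
DCCVIII = 708
127 + 708 = 835

DCCCXXXV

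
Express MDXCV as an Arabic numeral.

MDXCV: M=1000, D=500, XC=90, V=5
1000 + 500 + 90 + 5 = 1595

1595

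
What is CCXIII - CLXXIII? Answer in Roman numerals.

CCXIII = 213
CLXXIII = 173
213 - 173 = 40

XL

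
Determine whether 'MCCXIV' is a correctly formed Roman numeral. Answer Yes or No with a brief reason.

'MCCXIV': Check the rules: uses only the symbols I, V, X, L, C, D, M; no symbol is repeated more than three times in a row; V, L and D each appear at most once; the only place a smaller symbol precedes a larger one is the allowed subtractive pair IV, the symbol right after such a pair (if any) is smaller than the pair's first symbol, and otherwise the values never increase from left to right. Value: M (1000) + C (100) + C (100) + X (10) + IV (4) = 1214. So it is a valid standard Roman numeral.

Yes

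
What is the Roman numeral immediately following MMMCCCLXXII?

MMMCCCLXXII = 3372, so the next integer is 3372 + 1 = 3373

MMMCCCLXXIII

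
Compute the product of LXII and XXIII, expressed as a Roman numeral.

LXII = 62
XXIII = 23
62 × 23 = 1426

MCDXXVI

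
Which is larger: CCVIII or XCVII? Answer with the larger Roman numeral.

CCVIII = 208
XCVII = 97
208 is larger

CCVIII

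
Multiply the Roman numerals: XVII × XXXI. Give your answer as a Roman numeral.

XVII = 17
XXXI = 31
17 × 31 = 527

DXXVII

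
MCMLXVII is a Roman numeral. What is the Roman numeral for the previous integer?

MCMLXVII = 1967, so the previous integer is 1967 - 1 = 1966

MCMLXVI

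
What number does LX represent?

LX: L=50, X=10
50 + 10 = 60

60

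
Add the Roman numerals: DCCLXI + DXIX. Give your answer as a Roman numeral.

DCCLXI = 761
DXIX = 519
761 + 519 = 1280

MCCLXXX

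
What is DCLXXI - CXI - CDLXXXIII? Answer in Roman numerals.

DCLXXI = 671, CXI = 111, CDLXXXIII = 483
671 - 111 = 560
560 - 483 = 77

LXXVII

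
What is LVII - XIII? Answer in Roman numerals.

LVII = 57
XIII = 13
57 - 13 = 44

XLIV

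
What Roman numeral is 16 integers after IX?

IX = 9
9 + 16 = 25

XXV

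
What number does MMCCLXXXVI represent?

MMCCLXXXVI: M=1000, M=1000, C=100, C=100, L=50, X=10, X=10, X=10, V=5, I=1
1000 + 1000 + 100 + 100 + 50 + 10 + 10 + 10 + 5 + 1 = 2286

2286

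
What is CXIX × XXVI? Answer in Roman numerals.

CXIX = 119
XXVI = 26
119 × 26 = 3094

MMMXCIV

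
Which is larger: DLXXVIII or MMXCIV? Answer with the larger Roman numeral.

DLXXVIII = 578
MMXCIV = 2094
2094 is larger

MMXCIV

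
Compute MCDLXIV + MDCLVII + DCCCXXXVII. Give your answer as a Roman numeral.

MCDLXIV = 1464, MDCLVII = 1657, DCCCXXXVII = 837
1464 + 1657 = 3121
3121 + 837 = 3958

MMMCMLVIII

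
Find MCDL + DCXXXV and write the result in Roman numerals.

MCDL = 1450
DCXXXV = 635
1450 + 635 = 2085

MMLXXXV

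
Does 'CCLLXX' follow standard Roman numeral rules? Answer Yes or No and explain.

'CCLLXX': L should not appear more than once

No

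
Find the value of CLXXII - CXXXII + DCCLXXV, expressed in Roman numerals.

CLXXII = 172, CXXXII = 132, DCCLXXV = 775
172 - 132 = 40
40 + 775 = 815

DCCCXV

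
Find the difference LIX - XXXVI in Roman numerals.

LIX = 59
XXXVI = 36
59 - 36 = 23

XXIII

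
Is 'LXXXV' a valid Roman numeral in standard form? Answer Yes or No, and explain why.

'LXXXV': Check the rules: uses only the symbols I, V, X, L, C, D, M; no symbol is repeated more than three times in a row; V, L and D each appear at most once; no smaller symbol precedes a larger one (values never increase from left to right). Value: L (50) + X (10) + X (10) + X (10) + V (5) = 85. So it is a valid standard Roman numeral.

Yes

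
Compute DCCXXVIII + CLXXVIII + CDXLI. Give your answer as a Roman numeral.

DCCXXVIII = 728, CLXXVIII = 178, CDXLI = 441
728 + 178 = 906
906 + 441 = 1347

MCCCXLVII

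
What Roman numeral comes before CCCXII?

CCCXII = 312, so the previous integer is 312 - 1 = 311

CCCXI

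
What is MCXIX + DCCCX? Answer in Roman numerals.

MCXIX = 1119
DCCCX = 810
1119 + 810 = 1929

MCMXXIX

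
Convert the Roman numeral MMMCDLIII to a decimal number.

MMMCDLIII: M=1000, M=1000, M=1000, CD=400, L=50, I=1, I=1, I=1
1000 + 1000 + 1000 + 400 + 50 + 1 + 1 + 1 = 3453

3453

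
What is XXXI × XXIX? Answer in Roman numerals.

XXXI = 31
XXIX = 29
31 × 29 = 899

DCCCXCIX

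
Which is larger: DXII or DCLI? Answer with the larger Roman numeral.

DXII = 512
DCLI = 651
651 is larger

DCLI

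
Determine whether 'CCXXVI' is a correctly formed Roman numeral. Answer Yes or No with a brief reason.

'CCXXVI': Check the rules: uses only the symbols I, V, X, L, C, D, M; no symbol is repeated more than three times in a row; V, L and D each appear at most once; no smaller symbol precedes a larger one (values never increase from left to right). Value: C (100) + C (100) + X (10) + X (10) + V (5) + I (1) = 226. So it is a valid standard Roman numeral.

Yes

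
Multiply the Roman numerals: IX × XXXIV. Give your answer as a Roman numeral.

IX = 9
XXXIV = 34
9 × 34 = 306

CCCVI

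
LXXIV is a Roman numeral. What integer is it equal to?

LXXIV: L=50, X=10, X=10, IV=4
50 + 10 + 10 + 4 = 74

74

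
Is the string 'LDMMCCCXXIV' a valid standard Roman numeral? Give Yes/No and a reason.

'LDMMCCCXXIV': Invalid subtractive combination: LD

No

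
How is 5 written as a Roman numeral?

Convert 5 to Roman numerals:
  5 contains 1×5 (V)

V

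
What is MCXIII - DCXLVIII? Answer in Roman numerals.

MCXIII = 1113
DCXLVIII = 648
1113 - 648 = 465

CDLXV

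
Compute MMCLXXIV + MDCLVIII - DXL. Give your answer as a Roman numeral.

MMCLXXIV = 2174, MDCLVIII = 1658, DXL = 540
2174 + 1658 = 3832
3832 - 540 = 3292

MMMCCXCII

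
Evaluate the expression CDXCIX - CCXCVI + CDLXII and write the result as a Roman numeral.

CDXCIX = 499, CCXCVI = 296, CDLXII = 462
499 - 296 = 203
203 + 462 = 665

DCLXV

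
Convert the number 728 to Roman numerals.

Convert 728 to Roman numerals:
  728 contains 1×500 (D)
  228 contains 2×100 (CC)
  28 contains 2×10 (XX)
  8 contains 1×5 (V)
  3 contains 3×1 (III)

DCCXXVIII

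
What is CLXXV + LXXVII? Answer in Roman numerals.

CLXXV = 175
LXXVII = 77
175 + 77 = 252

CCLII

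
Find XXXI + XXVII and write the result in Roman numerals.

XXXI = 31
XXVII = 27
31 + 27 = 58

LVIII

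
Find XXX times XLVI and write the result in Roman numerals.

XXX = 30
XLVI = 46
30 × 46 = 1380

MCCCLXXX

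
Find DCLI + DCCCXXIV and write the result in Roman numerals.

DCLI = 651
DCCCXXIV = 824
651 + 824 = 1475

MCDLXXV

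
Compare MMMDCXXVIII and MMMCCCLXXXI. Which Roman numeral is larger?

MMMDCXXVIII = 3628
MMMCCCLXXXI = 3381
3628 is larger

MMMDCXXVIII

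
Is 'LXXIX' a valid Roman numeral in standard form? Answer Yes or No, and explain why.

'LXXIX': Check the rules: uses only the symbols I, V, X, L, C, D, M; no symbol is repeated more than three times in a row; V, L and D each appear at most once; the only place a smaller symbol precedes a larger one is the allowed subtractive pair IX, the symbol right after such a pair (if any) is smaller than the pair's first symbol, and otherwise the values never increase from left to right. Value: L (50) + X (10) + X (10) + IX (9) = 79. So it is a valid standard Roman numeral.

Yes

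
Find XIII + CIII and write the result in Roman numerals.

XIII = 13
CIII = 103
13 + 103 = 116

CXVI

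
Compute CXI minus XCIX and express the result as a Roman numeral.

CXI = 111
XCIX = 99
111 - 99 = 12

XII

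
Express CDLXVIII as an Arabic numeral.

CDLXVIII: CD=400, L=50, X=10, V=5, I=1, I=1, I=1
400 + 50 + 10 + 5 + 1 + 1 + 1 = 468

468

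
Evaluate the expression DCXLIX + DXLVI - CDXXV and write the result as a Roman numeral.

DCXLIX = 649, DXLVI = 546, CDXXV = 425
649 + 546 = 1195
1195 - 425 = 770

DCCLXX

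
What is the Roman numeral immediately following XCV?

XCV = 95, so the next integer is 95 + 1 = 96

XCVI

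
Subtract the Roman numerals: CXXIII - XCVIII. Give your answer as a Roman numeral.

CXXIII = 123
XCVIII = 98
123 - 98 = 25

XXV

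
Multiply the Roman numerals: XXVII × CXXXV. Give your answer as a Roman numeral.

XXVII = 27
CXXXV = 135
27 × 135 = 3645

MMMDCXLV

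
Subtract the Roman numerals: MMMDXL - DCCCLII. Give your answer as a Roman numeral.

MMMDXL = 3540
DCCCLII = 852
3540 - 852 = 2688

MMDCLXXXVIII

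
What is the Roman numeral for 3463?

Convert 3463 to Roman numerals:
  3463 contains 3×1000 (MMM)
  463 contains 1×400 (CD)
  63 contains 1×50 (L)
  13 contains 1×10 (X)
  3 contains 3×1 (III)

MMMCDLXIII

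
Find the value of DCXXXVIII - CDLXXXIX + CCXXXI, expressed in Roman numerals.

DCXXXVIII = 638, CDLXXXIX = 489, CCXXXI = 231
638 - 489 = 149
149 + 231 = 380

CCCLXXX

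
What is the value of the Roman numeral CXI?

CXI: C=100, X=10, I=1
100 + 10 + 1 = 111

111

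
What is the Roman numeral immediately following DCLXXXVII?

DCLXXXVII = 687, so the next integer is 687 + 1 = 688

DCLXXXVIII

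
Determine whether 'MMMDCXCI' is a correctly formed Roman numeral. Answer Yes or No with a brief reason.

'MMMDCXCI': Check the rules: uses only the symbols I, V, X, L, C, D, M; no symbol is repeated more than three times in a row; V, L and D each appear at most once; the only place a smaller symbol precedes a larger one is the allowed subtractive pair XC, the symbol right after such a pair (if any) is smaller than the pair's first symbol, and otherwise the values never increase from left to right. Value: M (1000) + M (1000) + M (1000) + D (500) + C (100) + XC (90) + I (1) = 3691. So it is a valid standard Roman numeral.

Yes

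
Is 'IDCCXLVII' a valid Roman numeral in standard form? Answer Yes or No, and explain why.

'IDCCXLVII': Invalid subtractive combination: ID

No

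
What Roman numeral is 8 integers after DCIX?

DCIX = 609
609 + 8 = 617

DCXVII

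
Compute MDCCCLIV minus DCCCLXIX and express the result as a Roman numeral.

MDCCCLIV = 1854
DCCCLXIX = 869
1854 - 869 = 985

CMLXXXV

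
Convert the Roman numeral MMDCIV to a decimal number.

MMDCIV: M=1000, M=1000, D=500, C=100, IV=4
1000 + 1000 + 500 + 100 + 4 = 2604

2604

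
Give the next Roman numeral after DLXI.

DLXI = 561, so the next integer is 561 + 1 = 562

DLXII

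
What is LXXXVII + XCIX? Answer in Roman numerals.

LXXXVII = 87
XCIX = 99
87 + 99 = 186

CLXXXVI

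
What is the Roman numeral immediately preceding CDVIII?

CDVIII = 408, so the previous integer is 408 - 1 = 407

CDVII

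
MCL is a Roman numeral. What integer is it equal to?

MCL: M=1000, C=100, L=50
1000 + 100 + 50 = 1150

1150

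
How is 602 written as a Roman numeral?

Convert 602 to Roman numerals:
  602 contains 1×500 (D)
  102 contains 1×100 (C)
  2 contains 2×1 (II)

DCII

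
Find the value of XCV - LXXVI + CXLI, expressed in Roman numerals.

XCV = 95, LXXVI = 76, CXLI = 141
95 - 76 = 19
19 + 141 = 160

CLX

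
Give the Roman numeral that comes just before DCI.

DCI = 601; previous is 600

DC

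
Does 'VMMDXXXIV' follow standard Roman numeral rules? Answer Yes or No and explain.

'VMMDXXXIV': V should not appear more than once

No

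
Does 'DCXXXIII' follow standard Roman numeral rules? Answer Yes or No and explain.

'DCXXXIII': Check the rules: uses only the symbols I, V, X, L, C, D, M; no symbol is repeated more than three times in a row; V, L and D each appear at most once; no smaller symbol precedes a larger one (values never increase from left to right). Value: D (500) + C (100) + X (10) + X (10) + X (10) + I (1) + I (1) + I (1) = 633. So it is a valid standard Roman numeral.

Yes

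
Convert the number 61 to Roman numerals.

Convert 61 to Roman numerals:
  61 contains 1×50 (L)
  11 contains 1×10 (X)
  1 contains 1×1 (I)

LXI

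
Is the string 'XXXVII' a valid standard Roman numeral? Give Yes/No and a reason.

'XXXVII': Check the rules: uses only the symbols I, V, X, L, C, D, M; no symbol is repeated more than three times in a row; V, L and D each appear at most once; no smaller symbol precedes a larger one (values never increase from left to right). Value: X (10) + X (10) + X (10) + V (5) + I (1) + I (1) = 37. So it is a valid standard Roman numeral.

Yes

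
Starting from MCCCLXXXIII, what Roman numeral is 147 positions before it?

MCCCLXXXIII = 1383
1383 - 147 = 1236

MCCXXXVI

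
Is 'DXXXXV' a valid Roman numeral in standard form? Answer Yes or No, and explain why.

'DXXXXV': More than 3 consecutive X's

No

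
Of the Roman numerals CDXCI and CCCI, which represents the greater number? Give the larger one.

CDXCI = 491
CCCI = 301
491 is larger

CDXCI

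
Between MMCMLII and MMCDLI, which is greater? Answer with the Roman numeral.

MMCMLII = 2952
MMCDLI = 2451
2952 is larger

MMCMLII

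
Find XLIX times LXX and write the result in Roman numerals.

XLIX = 49
LXX = 70
49 × 70 = 3430

MMMCDXXX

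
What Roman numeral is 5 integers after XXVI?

XXVI = 26
26 + 5 = 31

XXXI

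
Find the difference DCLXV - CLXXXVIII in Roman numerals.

DCLXV = 665
CLXXXVIII = 188
665 - 188 = 477

CDLXXVII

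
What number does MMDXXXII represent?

MMDXXXII: M=1000, M=1000, D=500, X=10, X=10, X=10, I=1, I=1
1000 + 1000 + 500 + 10 + 10 + 10 + 1 + 1 = 2532

2532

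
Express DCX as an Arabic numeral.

DCX: D=500, C=100, X=10
500 + 100 + 10 = 610

610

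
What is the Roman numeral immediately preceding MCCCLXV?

MCCCLXV = 1365; previous is 1364

MCCCLXIV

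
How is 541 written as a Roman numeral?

Convert 541 to Roman numerals:
  541 contains 1×500 (D)
  41 contains 1×40 (XL)
  1 contains 1×1 (I)

DXLI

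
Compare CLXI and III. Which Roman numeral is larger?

CLXI = 161
III = 3
161 is larger

CLXI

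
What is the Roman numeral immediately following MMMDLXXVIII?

MMMDLXXVIII = 3578, so the next integer is 3578 + 1 = 3579

MMMDLXXIX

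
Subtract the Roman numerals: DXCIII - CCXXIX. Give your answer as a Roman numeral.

DXCIII = 593
CCXXIX = 229
593 - 229 = 364

CCCLXIV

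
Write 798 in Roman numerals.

Convert 798 to Roman numerals:
  798 contains 1×500 (D)
  298 contains 2×100 (CC)
  98 contains 1×90 (XC)
  8 contains 1×5 (V)
  3 contains 3×1 (III)

DCCXCVIII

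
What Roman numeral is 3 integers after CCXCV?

CCXCV = 295
295 + 3 = 298

CCXCVIII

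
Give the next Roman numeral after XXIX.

XXIX = 29, so the next integer is 29 + 1 = 30

XXX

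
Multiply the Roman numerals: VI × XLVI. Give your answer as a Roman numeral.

VI = 6
XLVI = 46
6 × 46 = 276

CCLXXVI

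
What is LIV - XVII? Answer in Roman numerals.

LIV = 54
XVII = 17
54 - 17 = 37

XXXVII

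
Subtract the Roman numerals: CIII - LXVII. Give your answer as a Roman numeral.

CIII = 103
LXVII = 67
103 - 67 = 36

XXXVI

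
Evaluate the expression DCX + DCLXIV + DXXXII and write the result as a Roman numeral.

DCX = 610, DCLXIV = 664, DXXXII = 532
610 + 664 = 1274
1274 + 532 = 1806

MDCCCVI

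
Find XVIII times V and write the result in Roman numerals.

XVIII = 18
V = 5
18 × 5 = 90

XC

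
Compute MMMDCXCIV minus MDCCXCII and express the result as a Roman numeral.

MMMDCXCIV = 3694
MDCCXCII = 1792
3694 - 1792 = 1902

MCMII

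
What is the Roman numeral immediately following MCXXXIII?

MCXXXIII = 1133; next is 1134

MCXXXIV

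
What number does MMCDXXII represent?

MMCDXXII: M=1000, M=1000, CD=400, X=10, X=10, I=1, I=1
1000 + 1000 + 400 + 10 + 10 + 1 + 1 = 2422

2422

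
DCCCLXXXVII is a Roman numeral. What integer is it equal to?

DCCCLXXXVII: D=500, C=100, C=100, C=100, L=50, X=10, X=10, X=10, V=5, I=1, I=1
500 + 100 + 100 + 100 + 50 + 10 + 10 + 10 + 5 + 1 + 1 = 887

887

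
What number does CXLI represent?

CXLI: C=100, XL=40, I=1
100 + 40 + 1 = 141

141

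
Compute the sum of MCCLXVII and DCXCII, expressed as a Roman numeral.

MCCLXVII = 1267
DCXCII = 692
1267 + 692 = 1959

MCMLIX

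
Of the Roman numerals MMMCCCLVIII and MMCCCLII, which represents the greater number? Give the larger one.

MMMCCCLVIII = 3358
MMCCCLII = 2352
3358 is larger

MMMCCCLVIII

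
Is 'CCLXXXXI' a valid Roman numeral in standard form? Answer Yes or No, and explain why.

'CCLXXXXI': More than 3 consecutive X's

No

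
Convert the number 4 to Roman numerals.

Convert 4 to Roman numerals:
  4 contains 1×4 (IV)

IV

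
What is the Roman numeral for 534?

Convert 534 to Roman numerals:
  534 contains 1×500 (D)
  34 contains 3×10 (XXX)
  4 contains 1×4 (IV)

DXXXIV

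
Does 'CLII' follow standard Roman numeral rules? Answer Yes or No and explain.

'CLII': Check the rules: uses only the symbols I, V, X, L, C, D, M; no symbol is repeated more than three times in a row; V, L and D each appear at most once; no smaller symbol precedes a larger one (values never increase from left to right). Value: C (100) + L (50) + I (1) + I (1) = 152. So it is a valid standard Roman numeral.

Yes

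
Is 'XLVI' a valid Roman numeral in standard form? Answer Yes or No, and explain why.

'XLVI': Check the rules: uses only the symbols I, V, X, L, C, D, M; no symbol is repeated more than three times in a row; V, L and D each appear at most once; the only place a smaller symbol precedes a larger one is the allowed subtractive pair XL, the symbol right after such a pair (if any) is smaller than the pair's first symbol, and otherwise the values never increase from left to right. Value: XL (40) + V (5) + I (1) = 46. So it is a valid standard Roman numeral.

Yes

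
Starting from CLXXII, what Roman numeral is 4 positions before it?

CLXXII = 172
172 - 4 = 168

CLXVIII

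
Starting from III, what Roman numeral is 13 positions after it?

III = 3
3 + 13 = 16

XVI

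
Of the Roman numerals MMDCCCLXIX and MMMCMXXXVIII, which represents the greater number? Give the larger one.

MMDCCCLXIX = 2869
MMMCMXXXVIII = 3938
3938 is larger

MMMCMXXXVIII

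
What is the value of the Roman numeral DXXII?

DXXII: D=500, X=10, X=10, I=1, I=1
500 + 10 + 10 + 1 + 1 = 522

522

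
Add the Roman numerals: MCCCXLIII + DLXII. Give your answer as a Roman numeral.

MCCCXLIII = 1343
DLXII = 562
1343 + 562 = 1905

MCMV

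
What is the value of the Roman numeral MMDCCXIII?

MMDCCXIII: M=1000, M=1000, D=500, C=100, C=100, X=10, I=1, I=1, I=1
1000 + 1000 + 500 + 100 + 100 + 10 + 1 + 1 + 1 = 2713

2713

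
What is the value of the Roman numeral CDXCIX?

CDXCIX: CD=400, XC=90, IX=9
400 + 90 + 9 = 499

499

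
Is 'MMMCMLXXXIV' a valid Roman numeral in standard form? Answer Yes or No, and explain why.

'MMMCMLXXXIV': Check the rules: uses only the symbols I, V, X, L, C, D, M; no symbol is repeated more than three times in a row; V, L and D each appear at most once; the only places a smaller symbol precedes a larger one are the allowed subtractive pairs CM, IV, the symbol right after such a pair (if any) is smaller than the pair's first symbol, and otherwise the values never increase from left to right. Value: M (1000) + M (1000) + M (1000) + CM (900) + L (50) + X (10) + X (10) + X (10) + IV (4) = 3984. So it is a valid standard Roman numeral.

Yes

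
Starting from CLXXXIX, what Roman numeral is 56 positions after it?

CLXXXIX = 189
189 + 56 = 245

CCXLV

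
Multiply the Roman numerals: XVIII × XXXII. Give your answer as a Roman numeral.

XVIII = 18
XXXII = 32
18 × 32 = 576

DLXXVI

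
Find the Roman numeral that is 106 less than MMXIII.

MMXIII = 2013
2013 - 106 = 1907

MCMVII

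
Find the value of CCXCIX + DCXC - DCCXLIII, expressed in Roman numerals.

CCXCIX = 299, DCXC = 690, DCCXLIII = 743
299 + 690 = 989
989 - 743 = 246

CCXLVI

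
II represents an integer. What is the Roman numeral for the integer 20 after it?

II = 2
2 + 20 = 22

XXII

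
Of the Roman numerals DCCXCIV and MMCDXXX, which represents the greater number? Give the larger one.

DCCXCIV = 794
MMCDXXX = 2430
2430 is larger

MMCDXXX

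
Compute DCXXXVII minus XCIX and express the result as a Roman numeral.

DCXXXVII = 637
XCIX = 99
637 - 99 = 538

DXXXVIII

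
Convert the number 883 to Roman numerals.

Convert 883 to Roman numerals:
  883 contains 1×500 (D)
  383 contains 3×100 (CCC)
  83 contains 1×50 (L)
  33 contains 3×10 (XXX)
  3 contains 3×1 (III)

DCCCLXXXIII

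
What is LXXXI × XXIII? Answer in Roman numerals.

LXXXI = 81
XXIII = 23
81 × 23 = 1863

MDCCCLXIII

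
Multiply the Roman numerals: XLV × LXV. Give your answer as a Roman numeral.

XLV = 45
LXV = 65
45 × 65 = 2925

MMCMXXV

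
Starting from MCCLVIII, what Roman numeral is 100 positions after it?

MCCLVIII = 1258
1258 + 100 = 1358

MCCCLVIII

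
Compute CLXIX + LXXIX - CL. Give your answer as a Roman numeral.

CLXIX = 169, LXXIX = 79, CL = 150
169 + 79 = 248
248 - 150 = 98

XCVIII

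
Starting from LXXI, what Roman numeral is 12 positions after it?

LXXI = 71
71 + 12 = 83

LXXXIII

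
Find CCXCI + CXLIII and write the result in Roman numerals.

CCXCI = 291
CXLIII = 143
291 + 143 = 434

CDXXXIV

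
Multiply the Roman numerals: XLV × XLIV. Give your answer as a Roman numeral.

XLV = 45
XLIV = 44
45 × 44 = 1980

MCMLXXX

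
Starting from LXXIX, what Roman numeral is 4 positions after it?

LXXIX = 79
79 + 4 = 83

LXXXIII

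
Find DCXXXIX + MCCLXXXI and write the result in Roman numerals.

DCXXXIX = 639
MCCLXXXI = 1281
639 + 1281 = 1920

MCMXX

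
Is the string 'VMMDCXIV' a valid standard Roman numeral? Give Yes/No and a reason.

'VMMDCXIV': V should not appear more than once

No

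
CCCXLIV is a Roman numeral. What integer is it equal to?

CCCXLIV: C=100, C=100, C=100, XL=40, IV=4
100 + 100 + 100 + 40 + 4 = 344

344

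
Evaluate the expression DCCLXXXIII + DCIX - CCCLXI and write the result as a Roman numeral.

DCCLXXXIII = 783, DCIX = 609, CCCLXI = 361
783 + 609 = 1392
1392 - 361 = 1031

MXXXI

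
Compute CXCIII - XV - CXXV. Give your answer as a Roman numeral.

CXCIII = 193, XV = 15, CXXV = 125
193 - 15 = 178
178 - 125 = 53

LIII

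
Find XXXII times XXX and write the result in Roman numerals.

XXXII = 32
XXX = 30
32 × 30 = 960

CMLX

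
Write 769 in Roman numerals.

Convert 769 to Roman numerals:
  769 contains 1×500 (D)
  269 contains 2×100 (CC)
  69 contains 1×50 (L)
  19 contains 1×10 (X)
  9 contains 1×9 (IX)

DCCLXIX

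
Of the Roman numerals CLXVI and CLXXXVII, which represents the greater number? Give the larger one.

CLXVI = 166
CLXXXVII = 187
187 is larger

CLXXXVII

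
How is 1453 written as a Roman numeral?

Convert 1453 to Roman numerals:
  1453 contains 1×1000 (M)
  453 contains 1×400 (CD)
  53 contains 1×50 (L)
  3 contains 3×1 (III)

MCDLIII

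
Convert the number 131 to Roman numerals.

Convert 131 to Roman numerals:
  131 contains 1×100 (C)
  31 contains 3×10 (XXX)
  1 contains 1×1 (I)

CXXXI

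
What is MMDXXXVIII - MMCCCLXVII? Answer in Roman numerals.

MMDXXXVIII = 2538
MMCCCLXVII = 2367
2538 - 2367 = 171

CLXXI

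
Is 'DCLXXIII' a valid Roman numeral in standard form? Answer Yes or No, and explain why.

'DCLXXIII': Check the rules: uses only the symbols I, V, X, L, C, D, M; no symbol is repeated more than three times in a row; V, L and D each appear at most once; no smaller symbol precedes a larger one (values never increase from left to right). Value: D (500) + C (100) + L (50) + X (10) + X (10) + I (1) + I (1) + I (1) = 673. So it is a valid standard Roman numeral.

Yes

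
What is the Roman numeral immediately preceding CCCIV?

CCCIV = 304; previous is 303

CCCIII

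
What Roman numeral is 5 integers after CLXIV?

CLXIV = 164
164 + 5 = 169

CLXIX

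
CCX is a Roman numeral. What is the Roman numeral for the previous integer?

CCX = 210, so the previous integer is 210 - 1 = 209

CCIX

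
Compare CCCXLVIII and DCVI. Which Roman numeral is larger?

CCCXLVIII = 348
DCVI = 606
606 is larger

DCVI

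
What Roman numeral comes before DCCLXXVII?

DCCLXXVII = 777; previous is 776

DCCLXXVI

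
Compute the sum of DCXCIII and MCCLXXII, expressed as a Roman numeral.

DCXCIII = 693
MCCLXXII = 1272
693 + 1272 = 1965

MCMLXV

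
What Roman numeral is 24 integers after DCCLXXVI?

DCCLXXVI = 776
776 + 24 = 800

DCCC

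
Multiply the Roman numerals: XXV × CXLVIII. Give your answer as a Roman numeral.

XXV = 25
CXLVIII = 148
25 × 148 = 3700

MMMDCC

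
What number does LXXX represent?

LXXX: L=50, X=10, X=10, X=10
50 + 10 + 10 + 10 = 80

80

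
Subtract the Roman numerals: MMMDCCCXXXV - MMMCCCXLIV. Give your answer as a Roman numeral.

MMMDCCCXXXV = 3835
MMMCCCXLIV = 3344
3835 - 3344 = 491

CDXCI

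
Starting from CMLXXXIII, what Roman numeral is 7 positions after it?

CMLXXXIII = 983
983 + 7 = 990

CMXC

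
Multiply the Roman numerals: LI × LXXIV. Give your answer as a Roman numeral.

LI = 51
LXXIV = 74
51 × 74 = 3774

MMMDCCLXXIV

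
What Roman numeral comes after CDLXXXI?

CDLXXXI = 481; next is 482

CDLXXXII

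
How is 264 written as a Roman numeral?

Convert 264 to Roman numerals:
  264 contains 2×100 (CC)
  64 contains 1×50 (L)
  14 contains 1×10 (X)
  4 contains 1×4 (IV)

CCLXIV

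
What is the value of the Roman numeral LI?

LI: L=50, I=1
50 + 1 = 51

51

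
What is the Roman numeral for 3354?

Convert 3354 to Roman numerals:
  3354 contains 3×1000 (MMM)
  354 contains 3×100 (CCC)
  54 contains 1×50 (L)
  4 contains 1×4 (IV)

MMMCCCLIV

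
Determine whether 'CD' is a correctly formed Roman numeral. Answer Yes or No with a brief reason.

'CD': Check the rules: uses only the symbols I, V, X, L, C, D, M; no symbol is repeated more than three times in a row; V, L and D each appear at most once; the only place a smaller symbol precedes a larger one is the allowed subtractive pair CD, the symbol right after such a pair (if any) is smaller than the pair's first symbol, and otherwise the values never increase from left to right. Value: CD = 400. So it is a valid standard Roman numeral.

Yes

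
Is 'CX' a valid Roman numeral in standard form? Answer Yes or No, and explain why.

'CX': Check the rules: uses only the symbols I, V, X, L, C, D, M; no symbol is repeated more than three times in a row; V, L and D each appear at most once; no smaller symbol precedes a larger one (values never increase from left to right). Value: C (100) + X (10) = 110. So it is a valid standard Roman numeral.

Yes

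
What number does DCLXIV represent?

DCLXIV: D=500, C=100, L=50, X=10, IV=4
500 + 100 + 50 + 10 + 4 = 664

664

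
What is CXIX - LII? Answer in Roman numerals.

CXIX = 119
LII = 52
119 - 52 = 67

LXVII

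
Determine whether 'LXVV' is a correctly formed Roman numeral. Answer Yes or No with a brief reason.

'LXVV': V should not appear more than once

No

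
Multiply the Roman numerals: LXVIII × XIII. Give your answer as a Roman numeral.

LXVIII = 68
XIII = 13
68 × 13 = 884

DCCCLXXXIV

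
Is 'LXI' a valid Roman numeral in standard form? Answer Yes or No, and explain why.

'LXI': Check the rules: uses only the symbols I, V, X, L, C, D, M; no symbol is repeated more than three times in a row; V, L and D each appear at most once; no smaller symbol precedes a larger one (values never increase from left to right). Value: L (50) + X (10) + I (1) = 61. So it is a valid standard Roman numeral.

Yes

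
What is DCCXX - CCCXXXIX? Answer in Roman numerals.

DCCXX = 720
CCCXXXIX = 339
720 - 339 = 381

CCCLXXXI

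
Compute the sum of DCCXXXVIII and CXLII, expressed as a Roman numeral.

DCCXXXVIII = 738
CXLII = 142
738 + 142 = 880

DCCCLXXX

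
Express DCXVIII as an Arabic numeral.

DCXVIII: D=500, C=100, X=10, V=5, I=1, I=1, I=1
500 + 100 + 10 + 5 + 1 + 1 + 1 = 618

618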